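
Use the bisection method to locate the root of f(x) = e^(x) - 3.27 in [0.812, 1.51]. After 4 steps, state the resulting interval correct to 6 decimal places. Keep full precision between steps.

[1.161000, 1.204625]

f(0.812000) = -1.017592, f(1.510000) = 1.256731 (opposite signs)
step 1: m = 1.161000, f(m) = -0.076875 < 0 → root in [1.161000, 1.510000]
step 2: m = 1.335500, f(m) = 0.531896 > 0 → root in [1.161000, 1.335500]
step 3: m = 1.248250, f(m) = 0.214240 > 0 → root in [1.161000, 1.248250]
step 4: m = 1.204625, f(m) = 0.065508 > 0 → root in [1.161000, 1.204625]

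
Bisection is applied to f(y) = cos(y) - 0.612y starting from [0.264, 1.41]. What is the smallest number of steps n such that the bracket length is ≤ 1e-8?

Initial width b − a = 1.41 − 0.264 = 1.146000.
After n steps the width is (b−a)/2^n; need (b−a)/2^n ≤ 1e-8.
So n ≥ log₂(1.146000/1e-8) = log₂(114600000.0000) ≈ 26.7720.
Hence n = 27.

27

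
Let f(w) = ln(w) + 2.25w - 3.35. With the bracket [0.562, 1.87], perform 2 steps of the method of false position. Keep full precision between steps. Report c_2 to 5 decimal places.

1.35933

f(0.562000) = -2.661753, f(1.870000) = 1.483438
step 1: c = 1.401906, f(c) = 0.142123 > 0 → new bracket [0.562000, 1.401906]
step 2: c = 1.359333, f(c) = 0.015494 > 0 → new bracket [0.562000, 1.359333]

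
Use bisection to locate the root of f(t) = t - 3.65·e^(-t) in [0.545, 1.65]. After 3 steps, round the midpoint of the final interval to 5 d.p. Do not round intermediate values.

f(0.545000) = -1.571423, f(1.650000) = 0.949018 (opposite signs)
step 1: m = 1.097500, f(m) = -0.120521 < 0 → root in [1.097500, 1.650000]
step 2: m = 1.373750, f(m) = 0.449731 > 0 → root in [1.097500, 1.373750]
step 3: m = 1.235625, f(m) = 0.174741 > 0 → root in [1.097500, 1.235625]
Midpoint of [1.097500, 1.235625] = 1.166562

1.16656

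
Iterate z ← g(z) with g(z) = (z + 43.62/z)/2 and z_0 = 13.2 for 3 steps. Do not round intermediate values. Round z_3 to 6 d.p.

z_1 = g(13.200000) = 8.252273
z_2 = g(8.252273) = 6.769045
z_3 = g(6.769045) = 6.606543

6.606543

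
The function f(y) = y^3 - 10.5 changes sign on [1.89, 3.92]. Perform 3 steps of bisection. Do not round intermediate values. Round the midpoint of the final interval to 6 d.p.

f(1.890000) = -3.748731, f(3.920000) = 49.736288 (opposite signs)
step 1: m = 2.905000, f(m) = 14.015368 > 0 → root in [1.890000, 2.905000]
step 2: m = 2.397500, f(m) = 3.280845 > 0 → root in [1.890000, 2.397500]
step 3: m = 2.143750, f(m) = -0.648045 < 0 → root in [2.143750, 2.397500]
Midpoint of [2.143750, 2.397500] = 2.270625

2.270625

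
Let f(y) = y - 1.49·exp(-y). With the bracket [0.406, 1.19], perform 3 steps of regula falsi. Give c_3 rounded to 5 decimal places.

0.72320

f(0.406000) = -0.586802, f(1.190000) = 0.736710
step 1: c = 0.753600, f(c) = 0.052303 > 0 → new bracket [0.406000, 0.753600]
step 2: c = 0.725153, f(c) = 0.003620 > 0 → new bracket [0.406000, 0.725153]
step 3: c = 0.723196, f(c) = 0.000250 > 0 → new bracket [0.406000, 0.723196]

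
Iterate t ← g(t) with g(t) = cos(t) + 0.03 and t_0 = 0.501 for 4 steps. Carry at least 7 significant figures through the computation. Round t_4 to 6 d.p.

0.705997

t_1 = g(0.501000) = 0.907103
t_2 = g(0.907103) = 0.646031
t_3 = g(0.646031) = 0.828480
t_4 = g(0.828480) = 0.705997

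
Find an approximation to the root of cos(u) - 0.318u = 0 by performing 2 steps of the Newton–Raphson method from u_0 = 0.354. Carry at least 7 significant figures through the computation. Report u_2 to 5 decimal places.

Newton update: u ← u − f(u)/f'(u).
f'(u) = -sin(u) - 0.318
u_0 = 0.354000: f = 0.825422, f' = -0.664653 → u_1 = 0.354000 - (0.825422)/(-0.664653) = 1.595884
u_1 = 1.595884: f = -0.532577, f' = -1.317685 → u_2 = 1.595884 - (-0.532577)/(-1.317685) = 1.191708

1.19171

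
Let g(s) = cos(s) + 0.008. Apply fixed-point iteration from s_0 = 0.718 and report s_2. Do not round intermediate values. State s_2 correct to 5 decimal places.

0.73206

s_1 = g(0.718000) = 0.761123
s_2 = g(0.761123) = 0.732062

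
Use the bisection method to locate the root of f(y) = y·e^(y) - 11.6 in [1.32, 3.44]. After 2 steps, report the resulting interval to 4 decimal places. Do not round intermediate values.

[1.3200, 1.8500]

f(1.320000) = -6.658684, f(3.440000) = 95.683136 (opposite signs)
step 1: m = 2.380000, f(m) = 14.115669 > 0 → root in [1.320000, 2.380000]
step 2: m = 1.850000, f(m) = 0.165666 > 0 → root in [1.320000, 1.850000]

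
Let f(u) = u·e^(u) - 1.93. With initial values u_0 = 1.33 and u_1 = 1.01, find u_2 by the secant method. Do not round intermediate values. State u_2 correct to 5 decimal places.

f(u_0) = 3.098788, f(u_1) = 0.843057
u_2 = 1.010000 - (0.843057)·(1.010000 - 1.330000)/(0.843057 - (3.098788)) = 0.890403; f(u_2) = 0.239121

0.89040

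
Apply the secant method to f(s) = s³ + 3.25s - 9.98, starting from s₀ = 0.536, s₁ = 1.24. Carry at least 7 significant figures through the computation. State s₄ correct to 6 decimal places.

1.654819

f(s_0) = -8.084009, f(s_1) = -4.043376
s_2 = 1.240000 - (-4.043376)·(1.240000 - 0.536000)/(-4.043376 - (-8.084009)) = 1.944478; f(s_2) = 3.691612
s_3 = 1.944478 - (3.691612)·(1.944478 - 1.240000)/(3.691612 - (-4.043376)) = 1.608258; f(s_3) = -0.593416
s_4 = 1.608258 - (-0.593416)·(1.608258 - 1.944478)/(-0.593416 - (3.691612)) = 1.654819; f(s_4) = -0.070234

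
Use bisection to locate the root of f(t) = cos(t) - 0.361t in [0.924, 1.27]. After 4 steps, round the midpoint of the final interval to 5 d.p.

1.15106

f(0.924000) = 0.269069, f(1.270000) = -0.162189 (opposite signs)
step 1: m = 1.097000, f(m) = 0.060251 > 0 → root in [1.097000, 1.270000]
step 2: m = 1.183500, f(m) = -0.049557 < 0 → root in [1.097000, 1.183500]
step 3: m = 1.140250, f(m) = 0.005737 > 0 → root in [1.140250, 1.183500]
step 4: m = 1.161875, f(m) = -0.021817 < 0 → root in [1.140250, 1.161875]
Midpoint of [1.140250, 1.161875] = 1.151063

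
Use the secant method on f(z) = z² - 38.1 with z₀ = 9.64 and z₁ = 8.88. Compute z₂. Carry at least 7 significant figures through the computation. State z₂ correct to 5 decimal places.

6.67944

Secant update: z_(k+1) = z_k − f(z_k)·(z_k − z_(k-1))/(f(z_k) − f(z_(k-1))).
f(z_0) = 54.829600, f(z_1) = 40.754400
z_2 = 8.880000 - (40.754400)·(8.880000 - 9.640000)/(40.754400 - (54.829600)) = 6.679438; f(z_2) = 6.514898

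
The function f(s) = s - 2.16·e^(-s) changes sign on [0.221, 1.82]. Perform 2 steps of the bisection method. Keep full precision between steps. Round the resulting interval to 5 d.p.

[0.62075, 1.02050]

f(0.221000) = -1.510708, f(1.820000) = 1.470024 (opposite signs)
step 1: m = 1.020500, f(m) = 0.242004 > 0 → root in [0.221000, 1.020500]
step 2: m = 0.620750, f(m) = -0.540339 < 0 → root in [0.620750, 1.020500]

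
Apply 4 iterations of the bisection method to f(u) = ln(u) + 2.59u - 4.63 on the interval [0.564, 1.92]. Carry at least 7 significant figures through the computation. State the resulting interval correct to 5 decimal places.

f(0.564000) = -3.741941, f(1.920000) = 0.995125 (opposite signs)
step 1: m = 1.242000, f(m) = -1.196497 < 0 → root in [1.242000, 1.920000]
step 2: m = 1.581000, f(m) = -0.077152 < 0 → root in [1.581000, 1.920000]
step 3: m = 1.750500, f(m) = 0.463696 > 0 → root in [1.581000, 1.750500]
step 4: m = 1.665750, f(m) = 0.194568 > 0 → root in [1.581000, 1.665750]

[1.58100, 1.66575]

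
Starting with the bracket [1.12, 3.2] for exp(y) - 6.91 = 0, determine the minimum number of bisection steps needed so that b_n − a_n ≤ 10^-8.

Initial width b − a = 3.2 − 1.12 = 2.080000.
After n steps the width is (b−a)/2^n; need (b−a)/2^n ≤ 10^-8.
So n ≥ log₂(2.080000/10^-8) = log₂(208000000.0000) ≈ 27.6320.
Hence n = 28.

28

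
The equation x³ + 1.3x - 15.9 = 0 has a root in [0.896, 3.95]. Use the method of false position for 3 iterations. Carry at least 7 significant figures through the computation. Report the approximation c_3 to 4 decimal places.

False-position update: c = (a·f(b) − b·f(a))/(f(b) − f(a)); replace the endpoint whose sign matches f(c).
f(0.896000) = -14.015877, f(3.950000) = 50.864875
step 1: c = 1.555741, f(c) = -10.112131 < 0 → new bracket [1.555741, 3.950000]
step 2: c = 1.952793, f(c) = -5.914584 < 0 → new bracket [1.952793, 3.950000]
step 3: c = 2.160838, f(c) = -3.001487 < 0 → new bracket [2.160838, 3.950000]

2.1608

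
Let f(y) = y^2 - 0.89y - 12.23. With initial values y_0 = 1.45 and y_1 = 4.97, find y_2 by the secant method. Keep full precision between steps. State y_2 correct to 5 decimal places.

f(y_0) = -11.418000, f(y_1) = 8.047600
y_2 = 4.970000 - (8.047600)·(4.970000 - 1.450000)/(8.047600 - (-11.418000)) = 3.514738; f(y_2) = -3.004735

3.51474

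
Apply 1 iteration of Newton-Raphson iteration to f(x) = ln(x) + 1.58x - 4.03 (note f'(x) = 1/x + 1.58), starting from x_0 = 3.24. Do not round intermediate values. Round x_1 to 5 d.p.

2.04085

x_0 = 3.240000: f = 2.264773, f' = 1.888642 → x_1 = 3.240000 - (2.264773)/(1.888642) = 2.040846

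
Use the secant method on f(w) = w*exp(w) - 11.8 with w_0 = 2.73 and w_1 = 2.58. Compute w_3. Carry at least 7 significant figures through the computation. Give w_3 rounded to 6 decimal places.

1.967368

Secant update: w_(k+1) = w_k − f(w_k)·(w_k − w_(k-1))/(f(w_k) − f(w_(k-1))).
f(w_0) = 30.058782, f(w_1) = 22.248616
w_2 = 2.580000 - (22.248616)·(2.580000 - 2.730000)/(22.248616 - (30.058782)) = 2.152699; f(w_2) = 6.730559
w_3 = 2.152699 - (6.730559)·(2.152699 - 2.580000)/(6.730559 - (22.248616)) = 1.967368; f(w_3) = 2.270277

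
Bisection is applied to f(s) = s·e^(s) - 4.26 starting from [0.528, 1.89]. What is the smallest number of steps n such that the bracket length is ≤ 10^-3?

11

Initial width b − a = 1.89 − 0.528 = 1.362000.
After n steps the width is (b−a)/2^n; need (b−a)/2^n ≤ 10^-3.
So n ≥ log₂(1.362000/10^-3) = log₂(1362.0000) ≈ 10.4115.
Hence n = 11.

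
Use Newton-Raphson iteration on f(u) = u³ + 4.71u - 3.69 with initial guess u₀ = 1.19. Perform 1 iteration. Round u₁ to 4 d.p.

0.7881

f'(u) = 3u² + 4.71
u_0 = 1.190000: f = 3.600059, f' = 8.958300 → u_1 = 1.190000 - (3.600059)/(8.958300) = 0.788131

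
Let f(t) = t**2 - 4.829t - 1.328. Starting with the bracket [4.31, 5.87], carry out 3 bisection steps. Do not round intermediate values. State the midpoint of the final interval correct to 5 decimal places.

4.99250

f(4.310000) = -3.564890, f(5.870000) = 4.782670 (opposite signs)
step 1: m = 5.090000, f(m) = 0.000490 > 0 → root in [4.310000, 5.090000]
step 2: m = 4.700000, f(m) = -1.934300 < 0 → root in [4.700000, 5.090000]
step 3: m = 4.895000, f(m) = -1.004930 < 0 → root in [4.895000, 5.090000]
Midpoint of [4.895000, 5.090000] = 4.992500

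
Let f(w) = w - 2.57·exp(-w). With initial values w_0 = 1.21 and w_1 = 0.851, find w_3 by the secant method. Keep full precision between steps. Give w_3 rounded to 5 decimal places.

0.97236

Secant update: w_(k+1) = w_k − f(w_k)·(w_k − w_(k-1))/(f(w_k) − f(w_(k-1))).
f(w_0) = 0.443633, f(w_1) = -0.246358
w_2 = 0.851000 - (-0.246358)·(0.851000 - 1.210000)/(-0.246358 - (0.443633)) = 0.979179; f(w_2) = 0.013838
w_3 = 0.979179 - (0.013838)·(0.979179 - 0.851000)/(0.013838 - (-0.246358)) = 0.972362; f(w_3) = 0.000418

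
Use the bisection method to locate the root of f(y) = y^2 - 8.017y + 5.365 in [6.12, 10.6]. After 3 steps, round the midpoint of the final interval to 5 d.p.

7.52000

f(6.120000) = -6.244640, f(10.600000) = 32.744800 (opposite signs)
step 1: m = 8.360000, f(m) = 8.232480 > 0 → root in [6.120000, 8.360000]
step 2: m = 7.240000, f(m) = -0.260480 < 0 → root in [7.240000, 8.360000]
step 3: m = 7.800000, f(m) = 3.672400 > 0 → root in [7.240000, 7.800000]
Midpoint of [7.240000, 7.800000] = 7.520000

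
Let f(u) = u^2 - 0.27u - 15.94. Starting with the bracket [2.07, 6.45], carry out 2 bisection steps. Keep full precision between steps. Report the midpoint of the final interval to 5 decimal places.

3.71250

f(2.070000) = -12.214000, f(6.450000) = 23.921000 (opposite signs)
step 1: m = 4.260000, f(m) = 1.057400 > 0 → root in [2.070000, 4.260000]
step 2: m = 3.165000, f(m) = -6.777325 < 0 → root in [3.165000, 4.260000]
Midpoint of [3.165000, 4.260000] = 3.712500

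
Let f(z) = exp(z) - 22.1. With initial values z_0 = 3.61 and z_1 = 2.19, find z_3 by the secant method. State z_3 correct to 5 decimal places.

3.22627

f(z_0) = 14.866053, f(z_1) = -13.164787
z_2 = 2.190000 - (-13.164787)·(2.190000 - 3.610000)/(-13.164787 - (14.866053)) = 2.856908; f(z_2) = -4.692377
z_3 = 2.856908 - (-4.692377)·(2.856908 - 2.190000)/(-4.692377 - (-13.164787)) = 3.226270; f(z_3) = 3.085540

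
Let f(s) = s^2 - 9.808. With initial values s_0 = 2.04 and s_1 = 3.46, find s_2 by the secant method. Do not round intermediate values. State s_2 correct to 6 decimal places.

3.066618

f(s_0) = -5.646400, f(s_1) = 2.163600
s_2 = 3.460000 - (2.163600)·(3.460000 - 2.040000)/(2.163600 - (-5.646400)) = 3.066618; f(s_2) = -0.403853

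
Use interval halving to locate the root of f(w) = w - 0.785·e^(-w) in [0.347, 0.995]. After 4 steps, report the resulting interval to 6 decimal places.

[0.468500, 0.509000]

f(0.347000) = -0.207842, f(0.995000) = 0.704767 (opposite signs)
step 1: m = 0.671000, f(m) = 0.269710 > 0 → root in [0.347000, 0.671000]
step 2: m = 0.509000, f(m) = 0.037139 > 0 → root in [0.347000, 0.509000]
step 3: m = 0.428000, f(m) = -0.083672 < 0 → root in [0.428000, 0.509000]
step 4: m = 0.468500, f(m) = -0.022863 < 0 → root in [0.468500, 0.509000]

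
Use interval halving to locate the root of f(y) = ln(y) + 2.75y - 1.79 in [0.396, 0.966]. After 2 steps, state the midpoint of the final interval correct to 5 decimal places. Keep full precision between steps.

0.75225

f(0.396000) = -1.627341, f(0.966000) = 0.831909 (opposite signs)
step 1: m = 0.681000, f(m) = -0.301443 < 0 → root in [0.681000, 0.966000]
step 2: m = 0.823500, f(m) = 0.280433 > 0 → root in [0.681000, 0.823500]
Midpoint of [0.681000, 0.823500] = 0.752250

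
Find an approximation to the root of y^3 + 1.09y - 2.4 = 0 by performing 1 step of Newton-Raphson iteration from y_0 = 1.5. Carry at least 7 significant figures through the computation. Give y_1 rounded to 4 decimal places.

Newton update: y ← y − f(y)/f'(y).
f'(y) = 3y^2 + 1.09
y_0 = 1.500000: f = 2.610000, f' = 7.840000 → y_1 = 1.500000 - (2.610000)/(7.840000) = 1.167092

1.1671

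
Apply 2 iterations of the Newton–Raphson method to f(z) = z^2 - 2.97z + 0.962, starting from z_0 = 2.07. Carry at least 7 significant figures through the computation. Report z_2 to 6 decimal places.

2.621268

f'(z) = 2z - 2.97
z_0 = 2.070000: f = -0.901000, f' = 1.170000 → z_1 = 2.070000 - (-0.901000)/(1.170000) = 2.840085
z_1 = 2.840085: f = 0.593032, f' = 2.710171 → z_2 = 2.840085 - (0.593032)/(2.710171) = 2.621268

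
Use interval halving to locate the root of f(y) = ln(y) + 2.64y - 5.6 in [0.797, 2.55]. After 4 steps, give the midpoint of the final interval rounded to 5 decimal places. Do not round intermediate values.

1.83784

f(0.797000) = -3.722821, f(2.550000) = 2.068093 (opposite signs)
step 1: m = 1.673500, f(m) = -0.667043 < 0 → root in [1.673500, 2.550000]
step 2: m = 2.111750, f(m) = 0.722537 > 0 → root in [1.673500, 2.111750]
step 3: m = 1.892625, f(m) = 0.034495 > 0 → root in [1.673500, 1.892625]
step 4: m = 1.783062, f(m) = -0.314383 < 0 → root in [1.783062, 1.892625]
Midpoint of [1.783062, 1.892625] = 1.837844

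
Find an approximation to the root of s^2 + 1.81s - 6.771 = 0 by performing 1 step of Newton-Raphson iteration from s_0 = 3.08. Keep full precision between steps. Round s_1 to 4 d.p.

2.0398

f'(s) = 2s + 1.81
s_0 = 3.080000: f = 8.290200, f' = 7.970000 → s_1 = 3.080000 - (8.290200)/(7.970000) = 2.039824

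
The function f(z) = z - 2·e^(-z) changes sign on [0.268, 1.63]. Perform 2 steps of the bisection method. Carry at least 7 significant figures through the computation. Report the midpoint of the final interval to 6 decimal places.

0.778750

f(0.268000) = -1.261816, f(1.630000) = 1.238141 (opposite signs)
step 1: m = 0.949000, f(m) = 0.174744 > 0 → root in [0.268000, 0.949000]
step 2: m = 0.608500, f(m) = -0.479833 < 0 → root in [0.608500, 0.949000]
Midpoint of [0.608500, 0.949000] = 0.778750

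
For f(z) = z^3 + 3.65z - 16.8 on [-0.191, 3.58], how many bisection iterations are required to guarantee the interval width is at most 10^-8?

29

Initial width b − a = 3.58 − -0.191 = 3.771000.
After n steps the width is (b−a)/2^n; need (b−a)/2^n ≤ 10^-8.
So n ≥ log₂(3.771000/10^-8) = log₂(377100000.0000) ≈ 28.4904.
Hence n = 29.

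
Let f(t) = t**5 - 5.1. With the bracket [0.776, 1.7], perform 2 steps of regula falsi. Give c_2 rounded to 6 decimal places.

1.264401

False-position update: c = (a·f(b) − b·f(a))/(f(b) − f(a)); replace the endpoint whose sign matches f(c).
f(0.776000) = -4.818610, f(1.700000) = 9.098570
step 1: c = 1.095921, f(c) = -3.519131 < 0 → new bracket [1.095921, 1.700000]
step 2: c = 1.264401, f(c) = -1.868350 < 0 → new bracket [1.264401, 1.700000]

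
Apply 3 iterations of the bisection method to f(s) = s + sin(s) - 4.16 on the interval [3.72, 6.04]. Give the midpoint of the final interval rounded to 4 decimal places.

5.0250

f(3.720000) = -0.986691, f(6.040000) = 1.639205 (opposite signs)
step 1: m = 4.880000, f(m) = -0.265986 < 0 → root in [4.880000, 6.040000]
step 2: m = 5.460000, f(m) = 0.566685 > 0 → root in [4.880000, 5.460000]
step 3: m = 5.170000, f(m) = 0.112889 > 0 → root in [4.880000, 5.170000]
Midpoint of [4.880000, 5.170000] = 5.025000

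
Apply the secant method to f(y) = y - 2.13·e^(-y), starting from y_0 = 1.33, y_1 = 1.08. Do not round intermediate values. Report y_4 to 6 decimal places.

f(y_0) = 0.766663, f(y_1) = 0.356662
y_2 = 1.080000 - (0.356662)·(1.080000 - 1.330000)/(0.356662 - (0.766663)) = 0.862524; f(y_2) = -0.036538
y_3 = 0.862524 - (-0.036538)·(0.862524 - 1.080000)/(-0.036538 - (0.356662)) = 0.882733; f(y_3) = 0.001658
y_4 = 0.882733 - (0.001658)·(0.882733 - 0.862524)/(0.001658 - (-0.036538)) = 0.881856; f(y_4) = 0.000008

0.881856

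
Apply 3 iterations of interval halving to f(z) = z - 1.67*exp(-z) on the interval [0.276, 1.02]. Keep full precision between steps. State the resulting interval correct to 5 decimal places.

f(0.276000) = -0.991218, f(1.020000) = 0.417806 (opposite signs)
step 1: m = 0.648000, f(m) = -0.225562 < 0 → root in [0.648000, 1.020000]
step 2: m = 0.834000, f(m) = 0.108705 > 0 → root in [0.648000, 0.834000]
step 3: m = 0.741000, f(m) = -0.054984 < 0 → root in [0.741000, 0.834000]

[0.74100, 0.83400]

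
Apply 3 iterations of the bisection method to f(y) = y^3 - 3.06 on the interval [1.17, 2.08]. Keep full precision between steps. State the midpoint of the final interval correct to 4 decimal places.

f(1.170000) = -1.458387, f(2.080000) = 5.938912 (opposite signs)
step 1: m = 1.625000, f(m) = 1.231016 > 0 → root in [1.170000, 1.625000]
step 2: m = 1.397500, f(m) = -0.330674 < 0 → root in [1.397500, 1.625000]
step 3: m = 1.511250, f(m) = 0.391508 > 0 → root in [1.397500, 1.511250]
Midpoint of [1.397500, 1.511250] = 1.454375

1.4544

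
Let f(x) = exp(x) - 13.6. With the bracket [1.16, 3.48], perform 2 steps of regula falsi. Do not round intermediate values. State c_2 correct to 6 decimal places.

False-position update: c = (a·f(b) − b·f(a))/(f(b) − f(a)); replace the endpoint whose sign matches f(c).
f(1.160000) = -10.410067, f(3.480000) = 18.859722
step 1: c = 1.985129, f(c) = -6.320013 < 0 → new bracket [1.985129, 3.480000]
step 2: c = 2.360336, f(c) = -3.005492 < 0 → new bracket [2.360336, 3.480000]

2.360336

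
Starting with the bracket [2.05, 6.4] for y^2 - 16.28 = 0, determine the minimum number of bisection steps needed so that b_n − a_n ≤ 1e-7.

Initial width b − a = 6.4 − 2.05 = 4.350000.
After n steps the width is (b−a)/2^n; need (b−a)/2^n ≤ 1e-7.
So n ≥ log₂(4.350000/1e-7) = log₂(43500000.0000) ≈ 25.3745.
Hence n = 26.

26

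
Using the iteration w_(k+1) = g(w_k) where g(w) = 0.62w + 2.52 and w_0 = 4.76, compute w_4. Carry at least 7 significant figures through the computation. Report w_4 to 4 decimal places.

w_1 = g(4.760000) = 5.471200
w_2 = g(5.471200) = 5.912144
w_3 = g(5.912144) = 6.185529
w_4 = g(6.185529) = 6.355028

6.3550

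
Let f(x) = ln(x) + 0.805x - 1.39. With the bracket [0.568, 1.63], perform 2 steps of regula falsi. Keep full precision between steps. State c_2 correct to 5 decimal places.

1.36139

f(0.568000) = -1.498394, f(1.630000) = 0.410730
step 1: c = 1.401521, f(c) = 0.075782 > 0 → new bracket [0.568000, 1.401521]
step 2: c = 1.361394, f(c) = 0.014432 > 0 → new bracket [0.568000, 1.361394]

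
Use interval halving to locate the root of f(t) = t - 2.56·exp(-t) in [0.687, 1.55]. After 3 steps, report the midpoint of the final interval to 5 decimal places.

f(0.687000) = -0.600893, f(1.550000) = 1.006645 (opposite signs)
step 1: m = 1.118500, f(m) = 0.281970 > 0 → root in [0.687000, 1.118500]
step 2: m = 0.902750, f(m) = -0.135210 < 0 → root in [0.902750, 1.118500]
step 3: m = 1.010625, f(m) = 0.078807 > 0 → root in [0.902750, 1.010625]
Midpoint of [0.902750, 1.010625] = 0.956688

0.95669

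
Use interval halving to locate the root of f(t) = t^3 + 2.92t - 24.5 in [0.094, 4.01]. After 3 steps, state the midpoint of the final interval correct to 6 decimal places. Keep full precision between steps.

2.786250

f(0.094000) = -24.224689, f(4.010000) = 51.690401 (opposite signs)
step 1: m = 2.052000, f(m) = -9.867795 < 0 → root in [2.052000, 4.010000]
step 2: m = 3.031000, f(m) = 12.196199 > 0 → root in [2.052000, 3.031000]
step 3: m = 2.541500, f(m) = -0.662707 < 0 → root in [2.541500, 3.031000]
Midpoint of [2.541500, 3.031000] = 2.786250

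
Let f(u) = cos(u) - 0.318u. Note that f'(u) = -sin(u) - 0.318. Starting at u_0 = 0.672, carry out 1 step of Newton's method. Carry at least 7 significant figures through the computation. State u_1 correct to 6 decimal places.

1.276838

u_0 = 0.672000: f = 0.568882, f' = -0.940552 → u_1 = 0.672000 - (0.568882)/(-0.940552) = 1.276838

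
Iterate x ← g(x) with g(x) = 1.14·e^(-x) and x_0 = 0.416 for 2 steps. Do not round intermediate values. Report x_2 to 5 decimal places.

x_1 = g(0.416000) = 0.752036
x_2 = g(0.752036) = 0.537403

0.53740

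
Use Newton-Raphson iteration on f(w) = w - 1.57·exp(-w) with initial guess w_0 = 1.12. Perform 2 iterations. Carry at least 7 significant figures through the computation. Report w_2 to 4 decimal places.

Newton update: w ← w − f(w)/f'(w).
f'(w) = 1 + 1.57·exp(-w)
w_0 = 1.120000: f = 0.607741, f' = 1.512259 → w_1 = 1.120000 - (0.607741)/(1.512259) = 0.718124
w_1 = 0.718124: f = -0.047512, f' = 1.765636 → w_2 = 0.718124 - (-0.047512)/(1.765636) = 0.745033

0.7450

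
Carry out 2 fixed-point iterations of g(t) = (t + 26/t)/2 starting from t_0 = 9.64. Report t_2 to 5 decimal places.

t_1 = g(9.640000) = 6.168548
t_2 = g(6.168548) = 5.191739

5.19174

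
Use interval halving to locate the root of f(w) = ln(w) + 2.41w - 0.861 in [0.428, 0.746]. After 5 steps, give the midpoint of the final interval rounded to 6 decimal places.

0.582031

f(0.428000) = -0.678152, f(0.746000) = 0.643830 (opposite signs)
step 1: m = 0.587000, f(m) = 0.020940 > 0 → root in [0.428000, 0.587000]
step 2: m = 0.507500, f(m) = -0.316184 < 0 → root in [0.507500, 0.587000]
step 3: m = 0.547250, f(m) = -0.144977 < 0 → root in [0.547250, 0.587000]
step 4: m = 0.567125, f(m) = -0.061404 < 0 → root in [0.567125, 0.587000]
step 5: m = 0.577063, f(m) = -0.020084 < 0 → root in [0.577063, 0.587000]
Midpoint of [0.577063, 0.587000] = 0.582031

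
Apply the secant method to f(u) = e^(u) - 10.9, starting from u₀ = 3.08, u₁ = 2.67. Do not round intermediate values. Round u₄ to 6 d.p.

Secant update: u_(k+1) = u_k − f(u_k)·(u_k − u_(k-1))/(f(u_k) − f(u_(k-1))).
f(u_0) = 10.858402, f(u_1) = 3.539969
u_2 = 2.670000 - (3.539969)·(2.670000 - 3.080000)/(3.539969 - (10.858402)) = 2.471681; f(u_2) = 0.942332
u_3 = 2.471681 - (0.942332)·(2.471681 - 2.670000)/(0.942332 - (3.539969)) = 2.399737; f(u_3) = 0.120280
u_4 = 2.399737 - (0.120280)·(2.399737 - 2.471681)/(0.120280 - (0.942332)) = 2.389211; f(u_4) = 0.004883

2.389211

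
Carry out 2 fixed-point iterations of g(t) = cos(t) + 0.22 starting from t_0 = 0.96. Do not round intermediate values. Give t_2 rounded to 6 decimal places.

t_1 = g(0.960000) = 0.793520
t_2 = g(0.793520) = 0.921341

0.921341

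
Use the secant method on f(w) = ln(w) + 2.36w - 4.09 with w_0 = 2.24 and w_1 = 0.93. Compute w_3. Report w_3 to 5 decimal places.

1.54965

Secant update: w_(k+1) = w_k − f(w_k)·(w_k − w_(k-1))/(f(w_k) − f(w_(k-1))).
f(w_0) = 2.002876, f(w_1) = -1.967771
w_2 = 0.930000 - (-1.967771)·(0.930000 - 2.240000)/(-1.967771 - (2.002876)) = 1.579209; f(w_2) = 0.093857
w_3 = 1.579209 - (0.093857)·(1.579209 - 0.930000)/(0.093857 - (-1.967771)) = 1.549653; f(w_3) = 0.005213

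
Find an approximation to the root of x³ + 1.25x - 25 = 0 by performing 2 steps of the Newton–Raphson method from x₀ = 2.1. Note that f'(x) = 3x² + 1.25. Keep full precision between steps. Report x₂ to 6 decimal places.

2.797203

x_0 = 2.100000: f = -13.114000, f' = 14.480000 → x_1 = 2.100000 - (-13.114000)/(14.480000) = 3.005663
x_1 = 3.005663: f = 5.910268, f' = 28.352030 → x_2 = 3.005663 - (5.910268)/(28.352030) = 2.797203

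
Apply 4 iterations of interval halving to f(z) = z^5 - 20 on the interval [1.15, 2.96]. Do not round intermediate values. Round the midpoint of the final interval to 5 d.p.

1.77219

f(1.150000) = -17.988643, f(2.960000) = 207.226278 (opposite signs)
step 1: m = 2.055000, f(m) = 16.648747 > 0 → root in [1.150000, 2.055000]
step 2: m = 1.602500, f(m) = -9.432064 < 0 → root in [1.602500, 2.055000]
step 3: m = 1.828750, f(m) = 0.453691 > 0 → root in [1.602500, 1.828750]
step 4: m = 1.715625, f(m) = -5.136817 < 0 → root in [1.715625, 1.828750]
Midpoint of [1.715625, 1.828750] = 1.772187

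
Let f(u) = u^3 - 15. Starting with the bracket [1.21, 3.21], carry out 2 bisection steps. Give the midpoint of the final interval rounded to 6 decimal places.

f(1.210000) = -13.228439, f(3.210000) = 18.076161 (opposite signs)
step 1: m = 2.210000, f(m) = -4.206139 < 0 → root in [2.210000, 3.210000]
step 2: m = 2.710000, f(m) = 4.902511 > 0 → root in [2.210000, 2.710000]
Midpoint of [2.210000, 2.710000] = 2.460000

2.460000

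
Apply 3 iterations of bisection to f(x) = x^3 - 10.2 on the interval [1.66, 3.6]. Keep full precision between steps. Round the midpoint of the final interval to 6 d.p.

f(1.660000) = -5.625704, f(3.600000) = 36.456000 (opposite signs)
step 1: m = 2.630000, f(m) = 7.991447 > 0 → root in [1.660000, 2.630000]
step 2: m = 2.145000, f(m) = -0.330801 < 0 → root in [2.145000, 2.630000]
step 3: m = 2.387500, f(m) = 3.409123 > 0 → root in [2.145000, 2.387500]
Midpoint of [2.145000, 2.387500] = 2.266250

2.266250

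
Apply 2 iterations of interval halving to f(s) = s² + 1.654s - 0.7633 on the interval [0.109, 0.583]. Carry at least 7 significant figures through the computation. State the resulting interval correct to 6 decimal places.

[0.346000, 0.464500]

f(0.109000) = -0.571133, f(0.583000) = 0.540871 (opposite signs)
step 1: m = 0.346000, f(m) = -0.071300 < 0 → root in [0.346000, 0.583000]
step 2: m = 0.464500, f(m) = 0.220743 > 0 → root in [0.346000, 0.464500]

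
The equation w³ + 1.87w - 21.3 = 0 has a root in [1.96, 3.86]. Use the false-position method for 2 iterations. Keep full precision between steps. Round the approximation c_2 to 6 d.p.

2.463319

f(1.960000) = -10.105264, f(3.860000) = 43.430656
step 1: c = 2.318638, f(c) = -4.498963 < 0 → new bracket [2.318638, 3.860000]
step 2: c = 2.463319, f(c) = -1.746314 < 0 → new bracket [2.463319, 3.860000]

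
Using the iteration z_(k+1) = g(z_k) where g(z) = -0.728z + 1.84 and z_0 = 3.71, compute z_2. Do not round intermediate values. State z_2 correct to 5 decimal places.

2.46672

z_1 = g(3.710000) = -0.860880
z_2 = g(-0.860880) = 2.466721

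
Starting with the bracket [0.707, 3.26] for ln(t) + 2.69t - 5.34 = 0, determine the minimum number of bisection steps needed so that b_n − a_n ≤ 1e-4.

Initial width b − a = 3.26 − 0.707 = 2.553000.
After n steps the width is (b−a)/2^n; need (b−a)/2^n ≤ 1e-4.
So n ≥ log₂(2.553000/1e-4) = log₂(25530.0000) ≈ 14.6399.
Hence n = 15.

15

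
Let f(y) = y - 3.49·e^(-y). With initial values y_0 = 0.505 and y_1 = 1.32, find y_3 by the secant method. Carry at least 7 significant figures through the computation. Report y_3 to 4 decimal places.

f(y_0) = -1.601234, f(y_1) = 0.387698
y_2 = 1.320000 - (0.387698)·(1.320000 - 0.505000)/(0.387698 - (-1.601234)) = 1.161134; f(y_2) = 0.068307
y_3 = 1.161134 - (0.068307)·(1.161134 - 1.320000)/(0.068307 - (0.387698)) = 1.127158; f(y_3) = -0.003437

1.1272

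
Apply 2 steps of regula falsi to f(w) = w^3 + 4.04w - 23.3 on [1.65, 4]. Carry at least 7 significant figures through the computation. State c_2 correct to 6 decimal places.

2.253265

False-position update: c = (a·f(b) − b·f(a))/(f(b) − f(a)); replace the endpoint whose sign matches f(c).
f(1.650000) = -12.141875, f(4.000000) = 56.860000
step 1: c = 2.063516, f(c) = -6.176735 < 0 → new bracket [2.063516, 4.000000]
step 2: c = 2.253265, f(c) = -2.756521 < 0 → new bracket [2.253265, 4.000000]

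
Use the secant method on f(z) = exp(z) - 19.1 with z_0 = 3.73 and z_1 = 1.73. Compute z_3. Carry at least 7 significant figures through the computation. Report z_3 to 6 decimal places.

3.334901

f(z_0) = 22.579108, f(z_1) = -13.459346
z_2 = 1.730000 - (-13.459346)·(1.730000 - 3.730000)/(-13.459346 - (22.579108)) = 2.476944; f(z_2) = -7.195177
z_3 = 2.476944 - (-7.195177)·(2.476944 - 1.730000)/(-7.195177 - (-13.459346)) = 3.334901; f(z_3) = 8.975610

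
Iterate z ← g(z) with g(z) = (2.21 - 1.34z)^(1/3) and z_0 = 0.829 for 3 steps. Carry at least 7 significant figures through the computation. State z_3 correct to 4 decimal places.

0.9838

z_1 = g(0.829000) = 1.032011
z_2 = g(1.032011) = 0.938686
z_3 = g(0.938686) = 0.983792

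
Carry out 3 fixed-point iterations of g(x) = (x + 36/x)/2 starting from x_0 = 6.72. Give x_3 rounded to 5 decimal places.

x_1 = g(6.720000) = 6.038571
x_2 = g(6.038571) = 6.000123
x_3 = g(6.000123) = 6.000000

6.00000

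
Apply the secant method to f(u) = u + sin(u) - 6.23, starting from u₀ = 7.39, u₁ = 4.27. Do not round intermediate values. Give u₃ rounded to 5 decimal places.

6.33021

f(u_0) = 2.054278, f(u_1) = -2.863732
u_2 = 4.270000 - (-2.863732)·(4.270000 - 7.390000)/(-2.863732 - (2.054278)) = 6.086760; f(u_2) = -0.338405
u_3 = 6.086760 - (-0.338405)·(6.086760 - 4.270000)/(-0.338405 - (-2.863732)) = 6.330214; f(u_3) = 0.147225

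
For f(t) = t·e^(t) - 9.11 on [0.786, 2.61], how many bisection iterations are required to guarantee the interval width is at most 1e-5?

Initial width b − a = 2.61 − 0.786 = 1.824000.
After n steps the width is (b−a)/2^n; need (b−a)/2^n ≤ 1e-5.
So n ≥ log₂(1.824000/1e-5) = log₂(182400.0000) ≈ 17.4767.
Hence n = 18.

18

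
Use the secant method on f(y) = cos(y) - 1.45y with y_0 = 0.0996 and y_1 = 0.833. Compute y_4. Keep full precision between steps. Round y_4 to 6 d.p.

0.577736

Secant update: y_(k+1) = y_k − f(y_k)·(y_k − y_(k-1))/(f(y_k) − f(y_(k-1))).
f(y_0) = 0.850624, f(y_1) = -0.535191
y_2 = 0.833000 - (-0.535191)·(0.833000 - 0.099600)/(-0.535191 - (0.850624)) = 0.549767; f(y_2) = 0.055485
y_3 = 0.549767 - (0.055485)·(0.549767 - 0.833000)/(0.055485 - (-0.535191)) = 0.576372; f(y_3) = 0.002706
y_4 = 0.576372 - (0.002706)·(0.576372 - 0.549767)/(0.002706 - (0.055485)) = 0.577736; f(y_4) = -0.000016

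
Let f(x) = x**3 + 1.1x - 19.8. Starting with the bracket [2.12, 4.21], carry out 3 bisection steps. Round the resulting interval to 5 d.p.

[2.38125, 2.64250]

f(2.120000) = -7.939872, f(4.210000) = 59.449461 (opposite signs)
step 1: m = 3.165000, f(m) = 15.386017 > 0 → root in [2.120000, 3.165000]
step 2: m = 2.642500, f(m) = 1.558816 > 0 → root in [2.120000, 2.642500]
step 3: m = 2.381250, f(m) = -3.678100 < 0 → root in [2.381250, 2.642500]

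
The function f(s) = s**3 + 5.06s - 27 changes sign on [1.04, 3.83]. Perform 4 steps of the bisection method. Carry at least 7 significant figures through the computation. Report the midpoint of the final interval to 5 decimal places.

2.52219

f(1.040000) = -20.612736, f(3.830000) = 48.561687 (opposite signs)
step 1: m = 2.435000, f(m) = -0.241237 < 0 → root in [2.435000, 3.830000]
step 2: m = 3.132500, f(m) = 19.588282 > 0 → root in [2.435000, 3.132500]
step 3: m = 2.783750, f(m) = 8.657789 > 0 → root in [2.435000, 2.783750]
step 4: m = 2.609375, f(m) = 3.970249 > 0 → root in [2.435000, 2.609375]
Midpoint of [2.435000, 2.609375] = 2.522188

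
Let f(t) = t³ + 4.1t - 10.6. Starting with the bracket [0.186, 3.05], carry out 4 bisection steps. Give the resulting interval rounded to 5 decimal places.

f(0.186000) = -9.830965, f(3.050000) = 30.277625 (opposite signs)
step 1: m = 1.618000, f(m) = 0.269601 > 0 → root in [0.186000, 1.618000]
step 2: m = 0.902000, f(m) = -6.167929 < 0 → root in [0.902000, 1.618000]
step 3: m = 1.260000, f(m) = -3.433624 < 0 → root in [1.260000, 1.618000]
step 4: m = 1.439000, f(m) = -1.720332 < 0 → root in [1.439000, 1.618000]

[1.43900, 1.61800]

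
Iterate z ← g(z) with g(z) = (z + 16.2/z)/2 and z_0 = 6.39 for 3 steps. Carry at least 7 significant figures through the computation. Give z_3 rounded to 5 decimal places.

4.02498

z_1 = g(6.390000) = 4.462606
z_2 = g(4.462606) = 4.046386
z_3 = g(4.046386) = 4.024979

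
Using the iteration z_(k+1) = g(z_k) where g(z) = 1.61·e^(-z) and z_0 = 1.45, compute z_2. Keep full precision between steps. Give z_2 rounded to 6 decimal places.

1.103598

z_1 = g(1.450000) = 0.377658
z_2 = g(0.377658) = 1.103598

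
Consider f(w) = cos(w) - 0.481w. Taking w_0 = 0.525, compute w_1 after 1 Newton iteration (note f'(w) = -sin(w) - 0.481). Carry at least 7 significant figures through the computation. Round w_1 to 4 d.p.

w_0 = 0.525000: f = 0.612799, f' = -0.982213 → w_1 = 0.525000 - (0.612799)/(-0.982213) = 1.148896

1.1489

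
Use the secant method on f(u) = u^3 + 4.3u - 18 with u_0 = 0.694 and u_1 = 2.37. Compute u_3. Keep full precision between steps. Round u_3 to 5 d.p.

2.06614

f(u_0) = -14.681545, f(u_1) = 5.503053
u_2 = 2.370000 - (5.503053)·(2.370000 - 0.694000)/(5.503053 - (-14.681545)) = 1.913062; f(u_2) = -2.772403
u_3 = 1.913062 - (-2.772403)·(1.913062 - 2.370000)/(-2.772403 - (5.503053)) = 2.066143; f(u_3) = -0.295332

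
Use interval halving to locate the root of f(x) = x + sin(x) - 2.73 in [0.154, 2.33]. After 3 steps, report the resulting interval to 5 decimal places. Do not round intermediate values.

f(0.154000) = -2.422608, f(2.330000) = 0.325384 (opposite signs)
step 1: m = 1.242000, f(m) = -0.541568 < 0 → root in [1.242000, 2.330000]
step 2: m = 1.786000, f(m) = 0.032933 > 0 → root in [1.242000, 1.786000]
step 3: m = 1.514000, f(m) = -0.217612 < 0 → root in [1.514000, 1.786000]

[1.51400, 1.78600]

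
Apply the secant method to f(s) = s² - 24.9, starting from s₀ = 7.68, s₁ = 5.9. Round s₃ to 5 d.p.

f(s_0) = 34.082400, f(s_1) = 9.910000
s_2 = 5.900000 - (9.910000)·(5.900000 - 7.680000)/(9.910000 - (34.082400)) = 5.170250; f(s_2) = 1.831489
s_3 = 5.170250 - (1.831489)·(5.170250 - 5.900000)/(1.831489 - (9.910000)) = 5.004808; f(s_3) = 0.148103

5.00481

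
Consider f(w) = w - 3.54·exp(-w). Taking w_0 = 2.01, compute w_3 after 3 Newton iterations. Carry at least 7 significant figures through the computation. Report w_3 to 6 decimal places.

Newton update: w ← w − f(w)/f'(w).
f'(w) = 1 + 3.54·exp(-w)
w_0 = 2.010000: f = 1.535680, f' = 1.474320 → w_1 = 2.010000 - (1.535680)/(1.474320) = 0.968381
w_1 = 0.968381: f = -0.375748, f' = 2.344129 → w_2 = 0.968381 - (-0.375748)/(2.344129) = 1.128674
w_2 = 1.128674: f = -0.016381, f' = 2.145055 → w_3 = 1.128674 - (-0.016381)/(2.145055) = 1.136311

1.136311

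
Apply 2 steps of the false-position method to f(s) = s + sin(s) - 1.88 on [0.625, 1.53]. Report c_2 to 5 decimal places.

f(0.625000) = -0.669903, f(1.530000) = 0.649168
step 1: c = 1.084613, f(c) = 0.088736 > 0 → new bracket [0.625000, 1.084613]
step 2: c = 1.030853, f(c) = 0.008591 > 0 → new bracket [0.625000, 1.030853]

1.03085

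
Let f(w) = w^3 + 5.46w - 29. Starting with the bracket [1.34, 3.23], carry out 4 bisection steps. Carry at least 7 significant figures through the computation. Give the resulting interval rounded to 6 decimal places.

[2.403125, 2.521250]

f(1.340000) = -19.277496, f(3.230000) = 22.334067 (opposite signs)
step 1: m = 2.285000, f(m) = -4.593401 < 0 → root in [2.285000, 3.230000]
step 2: m = 2.757500, f(m) = 7.023446 > 0 → root in [2.285000, 2.757500]
step 3: m = 2.521250, f(m) = 0.792859 > 0 → root in [2.285000, 2.521250]
step 4: m = 2.403125, f(m) = -2.000867 < 0 → root in [2.403125, 2.521250]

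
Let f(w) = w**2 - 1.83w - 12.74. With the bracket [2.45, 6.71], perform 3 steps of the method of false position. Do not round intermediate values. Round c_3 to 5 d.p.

f(2.450000) = -11.221000, f(6.710000) = 20.004800
step 1: c = 3.980832, f(c) = -4.177898 < 0 → new bracket [3.980832, 6.710000]
step 2: c = 4.452334, f(c) = -1.064494 < 0 → new bracket [4.452334, 6.710000]
step 3: c = 4.566399, f(c) = -0.244510 < 0 → new bracket [4.566399, 6.710000]

4.56640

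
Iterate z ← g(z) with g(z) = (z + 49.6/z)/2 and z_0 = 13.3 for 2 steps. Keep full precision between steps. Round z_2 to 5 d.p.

z_1 = g(13.300000) = 8.514662
z_2 = g(8.514662) = 7.169954

7.16995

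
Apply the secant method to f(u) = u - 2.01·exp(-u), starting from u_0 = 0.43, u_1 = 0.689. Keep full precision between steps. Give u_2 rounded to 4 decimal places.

0.8378

f(u_0) = -0.877523, f(u_1) = -0.320177
u_2 = 0.689000 - (-0.320177)·(0.689000 - 0.430000)/(-0.320177 - (-0.877523)) = 0.837787; f(u_2) = -0.031874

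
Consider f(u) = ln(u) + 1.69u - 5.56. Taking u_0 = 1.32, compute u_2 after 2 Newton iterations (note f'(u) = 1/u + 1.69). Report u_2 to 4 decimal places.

u_0 = 1.320000: f = -3.051568, f' = 2.447576 → u_1 = 1.320000 - (-3.051568)/(2.447576) = 2.566772
u_1 = 2.566772: f = -0.279507, f' = 2.079594 → u_2 = 2.566772 - (-0.279507)/(2.079594) = 2.701176

2.7012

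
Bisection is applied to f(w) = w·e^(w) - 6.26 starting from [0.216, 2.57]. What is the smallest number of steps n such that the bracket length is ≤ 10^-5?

Initial width b − a = 2.57 − 0.216 = 2.354000.
After n steps the width is (b−a)/2^n; need (b−a)/2^n ≤ 10^-5.
So n ≥ log₂(2.354000/10^-5) = log₂(235400.0000) ≈ 17.8448.
Hence n = 18.

18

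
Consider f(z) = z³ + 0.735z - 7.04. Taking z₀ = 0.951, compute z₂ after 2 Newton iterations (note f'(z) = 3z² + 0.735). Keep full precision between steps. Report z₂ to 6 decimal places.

1.982021

z_0 = 0.951000: f = -5.480930, f' = 3.448203 → z_1 = 0.951000 - (-5.480930)/(3.448203) = 2.540503
z_1 = 2.540503: f = 11.224075, f' = 20.097469 → z_2 = 2.540503 - (11.224075)/(20.097469) = 1.982021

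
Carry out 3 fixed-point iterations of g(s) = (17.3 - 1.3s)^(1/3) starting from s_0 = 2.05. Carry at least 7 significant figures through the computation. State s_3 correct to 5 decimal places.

s_1 = g(2.050000) = 2.446044
s_2 = g(2.446044) = 2.417017
s_3 = g(2.417017) = 2.419168

2.41917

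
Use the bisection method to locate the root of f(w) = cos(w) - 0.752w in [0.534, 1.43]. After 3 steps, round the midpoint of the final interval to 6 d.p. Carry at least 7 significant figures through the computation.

f(0.534000) = 0.459210, f(1.430000) = -0.935028 (opposite signs)
step 1: m = 0.982000, f(m) = -0.183104 < 0 → root in [0.534000, 0.982000]
step 2: m = 0.758000, f(m) = 0.156196 > 0 → root in [0.758000, 0.982000]
step 3: m = 0.870000, f(m) = -0.009413 < 0 → root in [0.758000, 0.870000]
Midpoint of [0.758000, 0.870000] = 0.814000

0.814000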